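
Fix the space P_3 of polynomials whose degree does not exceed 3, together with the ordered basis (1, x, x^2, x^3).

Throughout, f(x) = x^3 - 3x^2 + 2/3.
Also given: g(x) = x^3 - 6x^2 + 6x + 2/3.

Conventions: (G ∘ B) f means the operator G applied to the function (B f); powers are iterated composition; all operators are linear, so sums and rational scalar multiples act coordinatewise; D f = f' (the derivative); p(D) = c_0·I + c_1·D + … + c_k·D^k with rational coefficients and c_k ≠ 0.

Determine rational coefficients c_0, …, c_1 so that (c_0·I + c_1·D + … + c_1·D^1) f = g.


p(D) = I − D, i.e. c_0 = 1, c_1 = -1

D^0 f = x^3 - 3x^2 + 2/3
D^1 f = 3x^2 - 6x
matching coefficients of g against c_0 f + c_1 Df + … from the top degree down determines the c_i
solution: c_0 = 1, c_1 = -1


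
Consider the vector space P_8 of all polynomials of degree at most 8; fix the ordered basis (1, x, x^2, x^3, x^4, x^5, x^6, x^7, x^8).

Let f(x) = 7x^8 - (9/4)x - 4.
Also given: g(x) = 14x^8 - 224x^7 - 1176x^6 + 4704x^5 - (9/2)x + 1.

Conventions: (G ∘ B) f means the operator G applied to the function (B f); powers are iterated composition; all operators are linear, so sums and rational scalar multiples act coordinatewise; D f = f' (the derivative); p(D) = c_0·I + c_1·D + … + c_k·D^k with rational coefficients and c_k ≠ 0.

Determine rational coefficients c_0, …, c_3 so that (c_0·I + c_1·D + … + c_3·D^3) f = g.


D^0 f = 7x^8 - (9/4)x - 4
D^1 f = 56x^7 - 9/4
D^2 f = 392x^6
D^3 f = 2352x^5
matching coefficients of g against c_0 f + c_1 Df + … from the top degree down determines the c_i
solution: c_0 = 2, c_1 = -4, c_2 = -3, c_3 = 2

c_0 = 2, c_1 = -4, c_2 = -3, c_3 = 2


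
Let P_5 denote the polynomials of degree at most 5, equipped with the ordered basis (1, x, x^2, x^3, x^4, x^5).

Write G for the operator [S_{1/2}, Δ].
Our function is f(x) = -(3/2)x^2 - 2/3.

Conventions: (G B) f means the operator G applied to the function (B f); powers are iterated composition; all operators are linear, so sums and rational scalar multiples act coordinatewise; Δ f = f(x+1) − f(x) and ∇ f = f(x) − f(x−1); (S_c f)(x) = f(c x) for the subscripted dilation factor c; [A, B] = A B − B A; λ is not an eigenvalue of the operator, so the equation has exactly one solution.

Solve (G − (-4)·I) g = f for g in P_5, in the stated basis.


the image equals g(x) = -(3/8)x^2 + (3/64)x - 157/1536

write g with unknown coordinates in the stated basis and equate coefficients in (G − (-4)·I) g = f
solving from the highest basis element down gives g = -(3/8)x^2 + (3/64)x - 157/1536
check: G g = -(3/16)x - 33/128
so G g − (-4)·g = -(3/2)x^2 - 2/3 = f ✓


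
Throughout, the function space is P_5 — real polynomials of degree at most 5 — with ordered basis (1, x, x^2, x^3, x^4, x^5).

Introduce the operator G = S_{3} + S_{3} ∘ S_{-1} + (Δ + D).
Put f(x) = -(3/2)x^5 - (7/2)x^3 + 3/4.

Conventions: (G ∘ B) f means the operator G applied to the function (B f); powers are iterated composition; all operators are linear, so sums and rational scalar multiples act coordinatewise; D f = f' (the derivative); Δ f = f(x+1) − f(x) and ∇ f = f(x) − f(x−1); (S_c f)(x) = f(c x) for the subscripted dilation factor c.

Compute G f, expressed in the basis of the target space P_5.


S_{3} f = -(729/2)x^5 - (189/2)x^3 + 3/4
S_{-1} f = (3/2)x^5 + (7/2)x^3 + 3/4
S_{3} S_{-1} f = (729/2)x^5 + (189/2)x^3 + 3/4
Δ f = -(15/2)x^4 - 15x^3 - (51/2)x^2 - 18x - 5
D f = -(15/2)x^4 - (21/2)x^2
(Δ + D) f = -15x^4 - 15x^3 - 36x^2 - 18x - 5
(S_{3} + S_{3} ∘ S_{-1} + (Δ + D)) f = -15x^4 - 15x^3 - 36x^2 - 18x - 7/2

g(x) = -15x^4 - 15x^3 - 36x^2 - 18x - 7/2


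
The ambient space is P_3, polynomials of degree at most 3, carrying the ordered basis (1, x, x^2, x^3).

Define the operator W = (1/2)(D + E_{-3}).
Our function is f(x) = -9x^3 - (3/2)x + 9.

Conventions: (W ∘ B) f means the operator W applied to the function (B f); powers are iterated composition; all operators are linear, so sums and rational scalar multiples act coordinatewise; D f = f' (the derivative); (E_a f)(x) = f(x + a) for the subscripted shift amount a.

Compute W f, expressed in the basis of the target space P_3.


D f = -27x^2 - 3/2
E_{-3} f = -9x^3 + 81x^2 - (489/2)x + 513/2
(D + E_{-3}) f = -9x^3 + 54x^2 - (489/2)x + 255
((1/2)(D + E_{-3})) f = -(9/2)x^3 + 27x^2 - (489/4)x + 255/2

g(x) = -(9/2)x^3 + 27x^2 - (489/4)x + 255/2


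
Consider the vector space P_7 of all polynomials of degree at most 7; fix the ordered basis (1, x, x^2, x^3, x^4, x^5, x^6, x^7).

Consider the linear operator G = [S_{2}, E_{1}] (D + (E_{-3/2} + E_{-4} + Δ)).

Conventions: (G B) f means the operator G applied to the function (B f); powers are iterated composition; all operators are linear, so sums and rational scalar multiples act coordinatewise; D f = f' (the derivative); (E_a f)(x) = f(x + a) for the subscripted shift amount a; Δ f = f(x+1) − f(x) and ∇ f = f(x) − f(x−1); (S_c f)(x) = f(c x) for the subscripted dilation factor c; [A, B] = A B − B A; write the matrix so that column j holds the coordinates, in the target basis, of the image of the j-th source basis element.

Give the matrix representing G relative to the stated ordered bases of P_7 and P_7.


image of 1: 0
image of x: -2
image of x^2: -8x + 1
image of x^3: -24x^2 + 6x - 161/4
image of x^4: -64x^3 + 24x^2 - 322x - 13
image of x^5: -160x^4 + 80x^3 - 1610x^2 - 130x - 7457/16
image of x^6: -384x^5 + 240x^4 - 6440x^3 - 780x^2 - (22371/4)x - 123
image of x^7: -896x^6 + 672x^5 - 22540x^4 - 3640x^3 - (156597/4)x^2 - 1722x - 283649/64
each image's coordinates form column j of the matrix

the matrix is [[0, -2, 1, -161/4, -13, -7457/16, -123, -283649/64]; [0, 0, -8, 6, -322, -130, -22371/4, -1722]; [0, 0, 0, -24, 24, -1610, -780, -156597/4]; [0, 0, 0, 0, -64, 80, -6440, -3640]; [0, 0, 0, 0, 0, -160, 240, -22540]; [0, 0, 0, 0, 0, 0, -384, 672]; [0, 0, 0, 0, 0, 0, 0, -896]; [0, 0, 0, 0, 0, 0, 0, 0]] (rows listed top to bottom)


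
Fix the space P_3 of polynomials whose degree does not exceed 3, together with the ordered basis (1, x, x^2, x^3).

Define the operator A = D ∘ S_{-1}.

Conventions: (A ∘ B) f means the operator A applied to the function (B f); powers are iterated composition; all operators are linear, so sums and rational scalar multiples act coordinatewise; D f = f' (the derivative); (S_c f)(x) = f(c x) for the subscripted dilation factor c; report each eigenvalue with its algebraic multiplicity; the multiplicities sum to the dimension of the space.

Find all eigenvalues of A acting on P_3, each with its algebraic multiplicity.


image of 1: 0
image of x: -1
image of x^2: 2x
image of x^3: -3x^2
the matrix is upper triangular; its diagonal is (0, 0, 0, 0)
for a triangular matrix the eigenvalues are the diagonal entries, with algebraic multiplicity their repetition count

λ = 0 (multiplicity 4)


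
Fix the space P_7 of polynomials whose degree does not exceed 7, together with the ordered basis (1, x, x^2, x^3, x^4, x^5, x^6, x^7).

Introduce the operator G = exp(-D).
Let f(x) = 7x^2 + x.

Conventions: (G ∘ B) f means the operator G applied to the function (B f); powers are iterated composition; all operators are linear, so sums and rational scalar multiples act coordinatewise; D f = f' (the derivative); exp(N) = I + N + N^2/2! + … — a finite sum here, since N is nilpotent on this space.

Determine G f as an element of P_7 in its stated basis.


the image equals g(x) = 7x^2 - 13x + 6

order-1 term: -14x - 1
order-2 term: 7
the series for exp(-D) f terminates at order 2
exp(-D) f = 7x^2 - 13x + 6


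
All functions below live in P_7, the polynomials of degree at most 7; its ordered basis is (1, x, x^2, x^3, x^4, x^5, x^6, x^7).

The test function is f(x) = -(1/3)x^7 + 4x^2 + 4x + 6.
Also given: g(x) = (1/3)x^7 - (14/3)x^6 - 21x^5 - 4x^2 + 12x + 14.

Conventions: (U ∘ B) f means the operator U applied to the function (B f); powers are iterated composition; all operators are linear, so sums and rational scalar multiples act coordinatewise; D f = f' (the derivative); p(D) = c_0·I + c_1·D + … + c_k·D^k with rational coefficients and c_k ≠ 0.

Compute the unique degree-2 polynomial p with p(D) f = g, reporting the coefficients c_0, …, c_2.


D^0 f = -(1/3)x^7 + 4x^2 + 4x + 6
D^1 f = -(7/3)x^6 + 8x + 4
D^2 f = -14x^5 + 8
matching coefficients of g against c_0 f + c_1 Df + … from the top degree down determines the c_i
solution: c_0 = -1, c_1 = 2, c_2 = 3/2

c_0 = -1, c_1 = 2, c_2 = 3/2


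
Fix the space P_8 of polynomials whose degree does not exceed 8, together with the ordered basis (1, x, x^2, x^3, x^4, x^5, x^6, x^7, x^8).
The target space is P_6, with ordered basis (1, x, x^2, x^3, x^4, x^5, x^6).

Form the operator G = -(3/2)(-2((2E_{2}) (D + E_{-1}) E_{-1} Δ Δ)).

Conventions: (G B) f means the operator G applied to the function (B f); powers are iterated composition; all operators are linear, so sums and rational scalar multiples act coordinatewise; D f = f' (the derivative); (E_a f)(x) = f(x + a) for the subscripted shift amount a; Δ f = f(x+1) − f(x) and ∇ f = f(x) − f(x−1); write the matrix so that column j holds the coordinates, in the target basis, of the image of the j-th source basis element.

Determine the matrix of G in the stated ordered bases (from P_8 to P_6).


the matrix is [[0, 0, 12, 72, 372, 1680, 6852, 26040, 94260]; [0, 0, 0, 36, 288, 1860, 10080, 47964, 208320]; [0, 0, 0, 0, 72, 720, 5580, 35280, 191856]; [0, 0, 0, 0, 0, 120, 1440, 13020, 94080]; [0, 0, 0, 0, 0, 0, 180, 2520, 26040]; [0, 0, 0, 0, 0, 0, 0, 252, 4032]; [0, 0, 0, 0, 0, 0, 0, 0, 336]] (rows listed top to bottom)

image of 1: 0
image of x: 0
image of x^2: 12
image of x^3: 36x + 72
image of x^4: 72x^2 + 288x + 372
image of x^5: 120x^3 + 720x^2 + 1860x + 1680
image of x^6: 180x^4 + 1440x^3 + 5580x^2 + 10080x + 6852
image of x^7: 252x^5 + 2520x^4 + 13020x^3 + 35280x^2 + 47964x + 26040
image of x^8: 336x^6 + 4032x^5 + 26040x^4 + 94080x^3 + 191856x^2 + 208320x + 94260
each image's coordinates form column j of the matrix


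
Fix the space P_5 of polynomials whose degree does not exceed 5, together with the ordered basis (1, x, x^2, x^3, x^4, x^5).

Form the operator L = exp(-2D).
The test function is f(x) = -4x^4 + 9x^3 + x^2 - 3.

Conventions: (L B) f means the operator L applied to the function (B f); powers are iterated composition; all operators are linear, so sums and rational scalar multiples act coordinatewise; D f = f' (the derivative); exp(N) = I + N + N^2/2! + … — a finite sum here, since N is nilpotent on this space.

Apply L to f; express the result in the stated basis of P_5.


g(x) = -4x^4 + 41x^3 - 149x^2 + 232x - 135

order-1 term: 32x^3 - 54x^2 - 4x
order-2 term: -96x^2 + 108x + 4
order-3 term: 128x - 72
order-4 term: -64
the series for exp(-2D) f terminates at order 4
exp(-2D) f = -4x^4 + 41x^3 - 149x^2 + 232x - 135


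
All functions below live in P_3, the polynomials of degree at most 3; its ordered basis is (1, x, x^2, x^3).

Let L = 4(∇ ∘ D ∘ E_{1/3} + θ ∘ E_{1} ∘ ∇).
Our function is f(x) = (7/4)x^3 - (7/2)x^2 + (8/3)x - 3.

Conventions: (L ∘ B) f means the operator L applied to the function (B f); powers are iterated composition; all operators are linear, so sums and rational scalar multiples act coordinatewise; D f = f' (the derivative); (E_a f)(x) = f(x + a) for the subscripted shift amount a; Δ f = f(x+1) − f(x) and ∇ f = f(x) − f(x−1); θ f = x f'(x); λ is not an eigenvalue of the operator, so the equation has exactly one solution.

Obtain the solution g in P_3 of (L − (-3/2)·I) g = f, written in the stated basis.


write g with unknown coordinates in the stated basis and equate coefficients in (L − (-3/2)·I) g = f
solving from the highest basis element down gives g = (7/6)x^3 - 21x^2 + (772/9)x + 1018/9
check: L g = 28x^2 - 126x - 518/3
so L g − (-3/2)·g = (7/4)x^3 - (7/2)x^2 + (8/3)x - 3 = f ✓

the result is g(x) = (7/6)x^3 - 21x^2 + (772/9)x + 1018/9


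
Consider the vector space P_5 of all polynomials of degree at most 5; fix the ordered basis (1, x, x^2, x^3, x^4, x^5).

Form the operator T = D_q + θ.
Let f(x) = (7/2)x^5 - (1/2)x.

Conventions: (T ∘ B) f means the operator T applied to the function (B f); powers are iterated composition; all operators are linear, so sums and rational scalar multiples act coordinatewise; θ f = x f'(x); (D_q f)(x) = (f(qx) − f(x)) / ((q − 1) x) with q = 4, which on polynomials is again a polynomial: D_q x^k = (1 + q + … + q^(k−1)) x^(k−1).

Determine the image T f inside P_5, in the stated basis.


the result is g(x) = (35/2)x^5 + (2387/2)x^4 - (1/2)x - 1/2

D_q f = (2387/2)x^4 - 1/2
θ f = (35/2)x^5 - (1/2)x
(D_q + θ) f = (35/2)x^5 + (2387/2)x^4 - (1/2)x - 1/2


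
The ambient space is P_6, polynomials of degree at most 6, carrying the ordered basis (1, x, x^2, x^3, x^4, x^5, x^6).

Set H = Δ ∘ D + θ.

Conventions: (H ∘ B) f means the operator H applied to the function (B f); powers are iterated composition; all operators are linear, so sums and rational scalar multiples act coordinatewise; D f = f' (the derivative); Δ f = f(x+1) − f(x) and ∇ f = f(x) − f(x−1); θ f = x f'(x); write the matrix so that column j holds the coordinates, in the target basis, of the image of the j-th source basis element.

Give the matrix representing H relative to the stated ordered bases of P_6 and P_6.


the matrix is [[0, 0, 2, 3, 4, 5, 6]; [0, 1, 0, 6, 12, 20, 30]; [0, 0, 2, 0, 12, 30, 60]; [0, 0, 0, 3, 0, 20, 60]; [0, 0, 0, 0, 4, 0, 30]; [0, 0, 0, 0, 0, 5, 0]; [0, 0, 0, 0, 0, 0, 6]] (rows listed top to bottom)

image of 1: 0
image of x: x
image of x^2: 2x^2 + 2
image of x^3: 3x^3 + 6x + 3
image of x^4: 4x^4 + 12x^2 + 12x + 4
image of x^5: 5x^5 + 20x^3 + 30x^2 + 20x + 5
image of x^6: 6x^6 + 30x^4 + 60x^3 + 60x^2 + 30x + 6
each image's coordinates form column j of the matrix


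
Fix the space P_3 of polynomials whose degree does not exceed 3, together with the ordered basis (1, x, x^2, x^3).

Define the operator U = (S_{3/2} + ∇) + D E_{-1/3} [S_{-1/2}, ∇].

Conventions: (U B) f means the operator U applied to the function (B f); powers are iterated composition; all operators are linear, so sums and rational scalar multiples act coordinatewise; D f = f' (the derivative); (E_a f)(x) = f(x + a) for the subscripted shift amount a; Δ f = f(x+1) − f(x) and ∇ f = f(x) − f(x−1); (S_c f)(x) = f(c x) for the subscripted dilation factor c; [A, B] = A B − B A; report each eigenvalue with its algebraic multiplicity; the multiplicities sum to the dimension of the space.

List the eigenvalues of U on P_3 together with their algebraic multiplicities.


image of 1: 1
image of x: (3/2)x + 1
image of x^2: (9/4)x^2 + 2x - 5/2
image of x^3: (27/8)x^3 + 3x^2 - (3/4)x + 11/8
the matrix is upper triangular; its diagonal is (1, 3/2, 9/4, 27/8)
for a triangular matrix the eigenvalues are the diagonal entries, with algebraic multiplicity their repetition count

λ = 1 (multiplicity 1), λ = 3/2 (multiplicity 1), λ = 9/4 (multiplicity 1), λ = 27/8 (multiplicity 1)


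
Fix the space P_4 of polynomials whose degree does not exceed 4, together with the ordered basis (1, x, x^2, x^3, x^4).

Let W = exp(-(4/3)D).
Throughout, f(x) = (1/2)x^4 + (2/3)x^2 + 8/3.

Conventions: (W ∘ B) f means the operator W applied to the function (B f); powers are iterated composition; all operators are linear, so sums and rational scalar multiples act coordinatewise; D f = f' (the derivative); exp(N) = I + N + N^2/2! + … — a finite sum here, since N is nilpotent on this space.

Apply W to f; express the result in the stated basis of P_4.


g(x) = (1/2)x^4 - (8/3)x^3 + 6x^2 - (176/27)x + 440/81

order-1 term: -(8/3)x^3 - (16/9)x
order-2 term: (16/3)x^2 + 32/27
order-3 term: -(128/27)x
order-4 term: 128/81
the series for exp(-(4/3)D) f terminates at order 4
exp(-(4/3)D) f = (1/2)x^4 - (8/3)x^3 + 6x^2 - (176/27)x + 440/81


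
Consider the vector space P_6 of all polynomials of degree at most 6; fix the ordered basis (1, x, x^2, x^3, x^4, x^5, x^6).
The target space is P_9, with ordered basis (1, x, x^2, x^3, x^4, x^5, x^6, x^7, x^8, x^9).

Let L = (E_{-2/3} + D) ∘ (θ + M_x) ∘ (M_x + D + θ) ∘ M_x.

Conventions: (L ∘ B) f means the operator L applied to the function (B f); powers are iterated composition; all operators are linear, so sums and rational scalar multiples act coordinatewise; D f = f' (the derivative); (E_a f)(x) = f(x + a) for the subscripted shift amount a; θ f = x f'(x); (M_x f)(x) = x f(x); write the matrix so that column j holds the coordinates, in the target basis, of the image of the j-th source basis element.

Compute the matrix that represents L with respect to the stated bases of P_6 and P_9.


the matrix is [[46/27, 166/81, 88/243, -512/729, 1984/2187, -6464/6561, 19072/19683]; [16/3, 310/27, 1028/81, 32/81, -1568/729, 8672/2187, -3968/729]; [4, 41/3, 910/27, 1124/27, -464/81, 1504/729, 352/81]; [1, 19/3, 232/9, 1964/27, 8240/81, -8032/243, 8512/243]; [0, 1, 26/3, 125/3, 3590/27, 16930/81, -2968/27]; [0, 0, 1, 11, 184/3, 5906/27, 1148/3]; [0, 0, 0, 1, 40/3, 763/9, 3010/9]; [0, 0, 0, 0, 1, 47/3, 112]; [0, 0, 0, 0, 0, 1, 18]; [0, 0, 0, 0, 0, 0, 1]] (rows listed top to bottom)

image of 1: x^3 + 4x^2 + (16/3)x + 46/27
image of x: x^4 + (19/3)x^3 + (41/3)x^2 + (310/27)x + 166/81
image of x^2: x^5 + (26/3)x^4 + (232/9)x^3 + (910/27)x^2 + (1028/81)x + 88/243
image of x^3: x^6 + 11x^5 + (125/3)x^4 + (1964/27)x^3 + (1124/27)x^2 + (32/81)x - 512/729
image of x^4: x^7 + (40/3)x^6 + (184/3)x^5 + (3590/27)x^4 + (8240/81)x^3 - (464/81)x^2 - (1568/729)x + 1984/2187
image of x^5: x^8 + (47/3)x^7 + (763/9)x^6 + (5906/27)x^5 + (16930/81)x^4 - (8032/243)x^3 + (1504/729)x^2 + (8672/2187)x - 6464/6561
image of x^6: x^9 + 18x^8 + 112x^7 + (3010/9)x^6 + (1148/3)x^5 - (2968/27)x^4 + (8512/243)x^3 + (352/81)x^2 - (3968/729)x + 19072/19683
each image's coordinates form column j of the matrix


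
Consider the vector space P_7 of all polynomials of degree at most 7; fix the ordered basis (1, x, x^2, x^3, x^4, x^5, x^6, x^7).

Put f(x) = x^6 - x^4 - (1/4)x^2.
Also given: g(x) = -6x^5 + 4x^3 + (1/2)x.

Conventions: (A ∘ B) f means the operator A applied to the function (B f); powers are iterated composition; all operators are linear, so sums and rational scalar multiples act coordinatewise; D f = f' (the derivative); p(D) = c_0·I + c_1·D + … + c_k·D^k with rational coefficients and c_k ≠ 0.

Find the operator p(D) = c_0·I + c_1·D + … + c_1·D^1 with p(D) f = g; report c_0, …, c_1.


D^0 f = x^6 - x^4 - (1/4)x^2
D^1 f = 6x^5 - 4x^3 - (1/2)x
matching coefficients of g against c_0 f + c_1 Df + … from the top degree down determines the c_i
solution: c_0 = 0, c_1 = -1

p(D) = -D, i.e. c_0 = 0, c_1 = -1


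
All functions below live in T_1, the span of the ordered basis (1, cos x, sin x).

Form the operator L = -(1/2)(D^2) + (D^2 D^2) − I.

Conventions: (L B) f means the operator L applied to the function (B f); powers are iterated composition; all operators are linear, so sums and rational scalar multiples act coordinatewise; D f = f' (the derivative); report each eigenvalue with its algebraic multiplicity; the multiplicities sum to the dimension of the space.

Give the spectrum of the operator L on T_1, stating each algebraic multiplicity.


image of 1: -1
image of cos x: (1/2)cos x
image of sin x: (1/2)sin x
the matrix is diagonal; its diagonal is (-1, 1/2, 1/2)
for a triangular matrix the eigenvalues are the diagonal entries, with algebraic multiplicity their repetition count

λ = -1 (multiplicity 1), λ = 1/2 (multiplicity 2)


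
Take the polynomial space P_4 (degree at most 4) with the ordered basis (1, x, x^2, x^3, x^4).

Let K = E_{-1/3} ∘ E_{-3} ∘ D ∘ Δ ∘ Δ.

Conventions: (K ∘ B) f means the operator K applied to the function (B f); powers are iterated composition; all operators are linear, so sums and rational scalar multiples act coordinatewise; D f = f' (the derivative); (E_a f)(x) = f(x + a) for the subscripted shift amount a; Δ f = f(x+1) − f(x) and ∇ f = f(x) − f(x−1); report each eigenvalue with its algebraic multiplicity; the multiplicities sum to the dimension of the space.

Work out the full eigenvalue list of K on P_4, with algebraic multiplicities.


λ = 0 (multiplicity 5)

image of 1: 0
image of x: 0
image of x^2: 0
image of x^3: 6
image of x^4: 24x - 56
the matrix is upper triangular; its diagonal is (0, 0, 0, 0, 0)
for a triangular matrix the eigenvalues are the diagonal entries, with algebraic multiplicity their repetition count


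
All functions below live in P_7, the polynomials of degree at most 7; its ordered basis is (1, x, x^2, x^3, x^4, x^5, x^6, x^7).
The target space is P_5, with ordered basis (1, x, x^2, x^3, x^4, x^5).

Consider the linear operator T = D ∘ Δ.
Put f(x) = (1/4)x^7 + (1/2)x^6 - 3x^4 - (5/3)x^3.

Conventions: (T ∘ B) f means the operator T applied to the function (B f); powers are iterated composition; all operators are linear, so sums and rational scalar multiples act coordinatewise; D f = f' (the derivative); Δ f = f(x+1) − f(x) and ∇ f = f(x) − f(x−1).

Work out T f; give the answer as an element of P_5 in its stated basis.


g(x) = (21/2)x^5 + (165/4)x^4 + 65x^3 + (81/4)x^2 - (41/2)x - 49/4

Δ f = (7/4)x^6 + (33/4)x^5 + (65/4)x^4 + (27/4)x^3 - (41/4)x^2 - (49/4)x - 47/12
D Δ f = (21/2)x^5 + (165/4)x^4 + 65x^3 + (81/4)x^2 - (41/2)x - 49/4


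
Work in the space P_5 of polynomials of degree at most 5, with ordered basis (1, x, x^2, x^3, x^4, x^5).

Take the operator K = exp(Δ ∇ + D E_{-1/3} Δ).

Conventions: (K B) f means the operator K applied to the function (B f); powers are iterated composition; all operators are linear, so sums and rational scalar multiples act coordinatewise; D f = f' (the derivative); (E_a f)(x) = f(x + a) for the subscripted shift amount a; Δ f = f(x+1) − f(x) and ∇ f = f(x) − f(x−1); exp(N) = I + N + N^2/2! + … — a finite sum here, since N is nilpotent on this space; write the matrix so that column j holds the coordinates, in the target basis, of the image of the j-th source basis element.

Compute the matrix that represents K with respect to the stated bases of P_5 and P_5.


the matrix is [[1, 0, 4, 1, 154/3, 1105/27]; [0, 1, 0, 12, 4, 770/3]; [0, 0, 1, 0, 24, 10]; [0, 0, 0, 1, 0, 40]; [0, 0, 0, 0, 1, 0]; [0, 0, 0, 0, 0, 1]] (rows listed top to bottom)

image of 1: 1
image of x: x
image of x^2: x^2 + 4
image of x^3: x^3 + 12x + 1
image of x^4: x^4 + 24x^2 + 4x + 154/3
image of x^5: x^5 + 40x^3 + 10x^2 + (770/3)x + 1105/27
each image's coordinates form column j of the matrix


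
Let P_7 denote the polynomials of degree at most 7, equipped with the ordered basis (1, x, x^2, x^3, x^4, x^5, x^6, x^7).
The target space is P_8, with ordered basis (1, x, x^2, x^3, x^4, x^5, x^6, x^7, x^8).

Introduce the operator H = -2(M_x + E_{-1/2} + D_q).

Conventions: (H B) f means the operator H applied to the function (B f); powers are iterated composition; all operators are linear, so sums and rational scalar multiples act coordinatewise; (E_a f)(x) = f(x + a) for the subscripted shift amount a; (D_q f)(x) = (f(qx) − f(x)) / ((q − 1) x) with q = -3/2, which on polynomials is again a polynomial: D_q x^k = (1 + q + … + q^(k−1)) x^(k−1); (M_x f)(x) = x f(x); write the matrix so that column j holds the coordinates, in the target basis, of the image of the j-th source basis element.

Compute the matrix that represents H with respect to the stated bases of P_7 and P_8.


image of 1: -2x - 2
image of x: -2x^2 - 2x - 1
image of x^2: -2x^3 - 2x^2 + 3x - 1/2
image of x^3: -2x^4 - 2x^3 - (1/2)x^2 - (3/2)x + 1/4
image of x^4: -2x^5 - 2x^4 + (29/4)x^3 - 3x^2 + x - 1/8
image of x^5: -2x^6 - 2x^5 - (15/8)x^4 - 5x^3 + (5/2)x^2 - (5/8)x + 1/16
image of x^6: -2x^7 - 2x^6 + (229/16)x^5 - (15/2)x^4 + 5x^3 - (15/8)x^2 + (3/8)x - 1/32
image of x^7: -2x^8 - 2x^7 - (239/32)x^6 - (21/2)x^5 + (35/4)x^4 - (35/8)x^3 + (21/16)x^2 - (7/32)x + 1/64
each image's coordinates form column j of the matrix

the matrix is [[-2, -1, -1/2, 1/4, -1/8, 1/16, -1/32, 1/64]; [-2, -2, 3, -3/2, 1, -5/8, 3/8, -7/32]; [0, -2, -2, -1/2, -3, 5/2, -15/8, 21/16]; [0, 0, -2, -2, 29/4, -5, 5, -35/8]; [0, 0, 0, -2, -2, -15/8, -15/2, 35/4]; [0, 0, 0, 0, -2, -2, 229/16, -21/2]; [0, 0, 0, 0, 0, -2, -2, -239/32]; [0, 0, 0, 0, 0, 0, -2, -2]; [0, 0, 0, 0, 0, 0, 0, -2]] (rows listed top to bottom)


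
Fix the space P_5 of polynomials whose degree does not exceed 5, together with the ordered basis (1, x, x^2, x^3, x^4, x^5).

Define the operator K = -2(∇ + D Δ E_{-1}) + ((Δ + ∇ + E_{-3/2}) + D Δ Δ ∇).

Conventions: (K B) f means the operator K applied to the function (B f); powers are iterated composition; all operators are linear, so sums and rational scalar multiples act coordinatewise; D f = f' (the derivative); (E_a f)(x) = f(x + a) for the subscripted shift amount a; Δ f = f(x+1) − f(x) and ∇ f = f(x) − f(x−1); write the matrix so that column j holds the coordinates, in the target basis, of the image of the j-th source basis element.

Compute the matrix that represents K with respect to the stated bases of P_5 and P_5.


the matrix is [[1, -3/2, 1/4, 21/8, 369/16, 1997/32]; [0, 1, -3, 3/4, 21/2, 1845/16]; [0, 0, 1, -9/2, 3/2, 105/4]; [0, 0, 0, 1, -6, 5/2]; [0, 0, 0, 0, 1, -15/2]; [0, 0, 0, 0, 0, 1]] (rows listed top to bottom)

image of 1: 1
image of x: x - 3/2
image of x^2: x^2 - 3x + 1/4
image of x^3: x^3 - (9/2)x^2 + (3/4)x + 21/8
image of x^4: x^4 - 6x^3 + (3/2)x^2 + (21/2)x + 369/16
image of x^5: x^5 - (15/2)x^4 + (5/2)x^3 + (105/4)x^2 + (1845/16)x + 1997/32
each image's coordinates form column j of the matrix


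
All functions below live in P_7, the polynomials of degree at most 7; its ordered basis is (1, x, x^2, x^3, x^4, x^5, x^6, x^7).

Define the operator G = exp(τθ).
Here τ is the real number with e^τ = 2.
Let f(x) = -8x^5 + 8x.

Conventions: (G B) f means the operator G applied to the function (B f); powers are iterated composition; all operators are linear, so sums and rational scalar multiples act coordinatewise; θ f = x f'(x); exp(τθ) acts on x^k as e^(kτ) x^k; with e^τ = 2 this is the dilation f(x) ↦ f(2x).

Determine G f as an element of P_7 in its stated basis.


exp(τθ) x^k = e^(kτ) x^k; with e^τ = 2 this sends x^k to 2^k x^k
x ↦ 2 x
x^5 ↦ 32 x^5
applying this coordinatewise to f: exp(τθ) f = -256x^5 + 16x

the result is g(x) = -256x^5 + 16x


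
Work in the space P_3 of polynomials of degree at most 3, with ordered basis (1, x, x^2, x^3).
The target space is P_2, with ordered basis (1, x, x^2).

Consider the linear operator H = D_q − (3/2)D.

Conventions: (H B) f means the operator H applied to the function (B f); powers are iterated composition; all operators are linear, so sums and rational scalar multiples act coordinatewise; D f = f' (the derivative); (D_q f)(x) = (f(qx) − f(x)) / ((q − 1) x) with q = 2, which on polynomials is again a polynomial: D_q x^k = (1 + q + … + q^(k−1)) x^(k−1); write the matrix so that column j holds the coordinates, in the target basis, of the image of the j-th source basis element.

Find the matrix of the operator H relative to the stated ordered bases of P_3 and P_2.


image of 1: 0
image of x: -1/2
image of x^2: 0
image of x^3: (5/2)x^2
each image's coordinates form column j of the matrix

the matrix is [[0, -1/2, 0, 0]; [0, 0, 0, 0]; [0, 0, 0, 5/2]] (rows listed top to bottom)


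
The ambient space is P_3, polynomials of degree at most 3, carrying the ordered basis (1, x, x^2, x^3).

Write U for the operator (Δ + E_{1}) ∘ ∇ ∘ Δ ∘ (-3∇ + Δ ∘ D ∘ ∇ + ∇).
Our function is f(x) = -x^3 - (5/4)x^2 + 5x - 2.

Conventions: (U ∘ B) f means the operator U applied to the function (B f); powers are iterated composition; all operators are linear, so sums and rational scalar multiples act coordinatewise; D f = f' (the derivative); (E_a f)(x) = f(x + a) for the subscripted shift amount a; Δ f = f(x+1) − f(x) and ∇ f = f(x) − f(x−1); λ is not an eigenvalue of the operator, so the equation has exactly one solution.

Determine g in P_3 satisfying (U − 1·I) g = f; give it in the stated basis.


the result is g(x) = x^3 + (5/4)x^2 - 5x - 10

write g with unknown coordinates in the stated basis and equate coefficients in (U − 1·I) g = f
solving from the highest basis element down gives g = x^3 + (5/4)x^2 - 5x - 10
check: U g = -12
so U g − 1·g = -x^3 - (5/4)x^2 + 5x - 2 = f ✓


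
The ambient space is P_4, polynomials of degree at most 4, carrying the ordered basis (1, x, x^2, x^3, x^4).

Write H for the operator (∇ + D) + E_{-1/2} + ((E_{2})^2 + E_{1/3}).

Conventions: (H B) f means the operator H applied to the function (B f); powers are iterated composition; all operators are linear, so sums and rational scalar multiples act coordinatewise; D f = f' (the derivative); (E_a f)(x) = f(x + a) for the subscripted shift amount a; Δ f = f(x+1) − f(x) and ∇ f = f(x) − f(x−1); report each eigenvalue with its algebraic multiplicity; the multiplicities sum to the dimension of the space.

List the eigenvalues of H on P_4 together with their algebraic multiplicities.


image of 1: 3
image of x: 3x + 35/6
image of x^2: 3x^2 + (35/3)x + 553/36
image of x^3: 3x^3 + (35/2)x^2 + (553/12)x + 14021/216
image of x^4: 3x^4 + (70/3)x^3 + (553/6)x^2 + (14021/54)x + 330577/1296
the matrix is upper triangular; its diagonal is (3, 3, 3, 3, 3)
for a triangular matrix the eigenvalues are the diagonal entries, with algebraic multiplicity their repetition count

λ = 3 (multiplicity 5)


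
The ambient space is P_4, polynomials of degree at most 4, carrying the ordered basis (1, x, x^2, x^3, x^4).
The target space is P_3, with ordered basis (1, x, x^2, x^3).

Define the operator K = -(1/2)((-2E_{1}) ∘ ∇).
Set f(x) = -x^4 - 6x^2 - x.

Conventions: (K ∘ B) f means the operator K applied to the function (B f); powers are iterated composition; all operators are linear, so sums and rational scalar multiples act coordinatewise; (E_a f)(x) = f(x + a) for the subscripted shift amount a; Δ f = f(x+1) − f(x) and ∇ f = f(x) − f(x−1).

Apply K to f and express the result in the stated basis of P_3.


∇ f = -4x^3 + 6x^2 - 16x + 6
E_{1} ∇ f = -4x^3 - 6x^2 - 16x - 8
(-2E_{1}) ∇ f = 8x^3 + 12x^2 + 32x + 16
(-(1/2)((-2E_{1}) ∘ ∇)) f = -4x^3 - 6x^2 - 16x - 8

the result is g(x) = -4x^3 - 6x^2 - 16x - 8


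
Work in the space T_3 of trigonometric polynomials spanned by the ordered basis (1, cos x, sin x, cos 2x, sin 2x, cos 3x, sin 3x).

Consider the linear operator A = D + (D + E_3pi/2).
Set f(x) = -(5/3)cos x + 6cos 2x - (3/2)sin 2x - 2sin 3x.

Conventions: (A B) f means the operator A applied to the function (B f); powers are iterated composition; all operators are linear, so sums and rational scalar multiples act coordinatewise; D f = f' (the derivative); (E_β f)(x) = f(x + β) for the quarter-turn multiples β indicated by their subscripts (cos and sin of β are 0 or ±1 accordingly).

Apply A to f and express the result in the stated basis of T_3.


D f = (5/3)sin x - 3cos 2x - 12sin 2x - 6cos 3x
D f = (5/3)sin x - 3cos 2x - 12sin 2x - 6cos 3x
E_3pi/2 f = -(5/3)sin x - 6cos 2x + (3/2)sin 2x - 2cos 3x
(D + E_3pi/2) f = -9cos 2x - (21/2)sin 2x - 8cos 3x
(D + (D + E_3pi/2)) f = (5/3)sin x - 12cos 2x - (45/2)sin 2x - 14cos 3x

the result is g(x) = (5/3)sin x - 12cos 2x - (45/2)sin 2x - 14cos 3x


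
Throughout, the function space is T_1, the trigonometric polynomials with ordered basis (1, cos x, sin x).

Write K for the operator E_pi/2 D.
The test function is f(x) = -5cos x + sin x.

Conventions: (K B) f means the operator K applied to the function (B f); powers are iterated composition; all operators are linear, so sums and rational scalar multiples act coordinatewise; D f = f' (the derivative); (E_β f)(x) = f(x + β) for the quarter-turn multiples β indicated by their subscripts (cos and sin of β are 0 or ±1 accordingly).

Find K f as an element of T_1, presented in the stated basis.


the result is g(x) = 5cos x - sin x

D f = cos x + 5sin x
E_pi/2 D f = 5cos x - sin x


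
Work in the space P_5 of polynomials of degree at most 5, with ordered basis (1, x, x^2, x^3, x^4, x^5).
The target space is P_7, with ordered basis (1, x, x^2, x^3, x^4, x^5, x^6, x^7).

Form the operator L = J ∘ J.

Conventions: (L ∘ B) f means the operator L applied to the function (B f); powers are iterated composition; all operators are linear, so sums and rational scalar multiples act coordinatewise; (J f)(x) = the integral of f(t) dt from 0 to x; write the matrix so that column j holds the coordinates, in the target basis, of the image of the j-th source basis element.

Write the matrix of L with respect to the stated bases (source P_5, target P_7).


the matrix is [[0, 0, 0, 0, 0, 0]; [0, 0, 0, 0, 0, 0]; [1/2, 0, 0, 0, 0, 0]; [0, 1/6, 0, 0, 0, 0]; [0, 0, 1/12, 0, 0, 0]; [0, 0, 0, 1/20, 0, 0]; [0, 0, 0, 0, 1/30, 0]; [0, 0, 0, 0, 0, 1/42]] (rows listed top to bottom)

image of 1: (1/2)x^2
image of x: (1/6)x^3
image of x^2: (1/12)x^4
image of x^3: (1/20)x^5
image of x^4: (1/30)x^6
image of x^5: (1/42)x^7
each image's coordinates form column j of the matrix


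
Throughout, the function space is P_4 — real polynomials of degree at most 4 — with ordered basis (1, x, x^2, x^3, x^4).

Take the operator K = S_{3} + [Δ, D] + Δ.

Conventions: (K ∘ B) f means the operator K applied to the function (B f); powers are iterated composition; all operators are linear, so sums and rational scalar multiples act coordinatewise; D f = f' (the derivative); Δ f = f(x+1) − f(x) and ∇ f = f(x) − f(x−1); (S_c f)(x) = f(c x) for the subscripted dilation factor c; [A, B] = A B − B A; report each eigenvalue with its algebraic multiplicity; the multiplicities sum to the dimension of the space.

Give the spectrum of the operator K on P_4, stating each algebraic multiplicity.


image of 1: 1
image of x: 3x + 1
image of x^2: 9x^2 + 2x + 1
image of x^3: 27x^3 + 3x^2 + 3x + 1
image of x^4: 81x^4 + 4x^3 + 6x^2 + 4x + 1
the matrix is upper triangular; its diagonal is (1, 3, 9, 27, 81)
for a triangular matrix the eigenvalues are the diagonal entries, with algebraic multiplicity their repetition count

λ = 1 (multiplicity 1), λ = 3 (multiplicity 1), λ = 9 (multiplicity 1), λ = 27 (multiplicity 1), λ = 81 (multiplicity 1)


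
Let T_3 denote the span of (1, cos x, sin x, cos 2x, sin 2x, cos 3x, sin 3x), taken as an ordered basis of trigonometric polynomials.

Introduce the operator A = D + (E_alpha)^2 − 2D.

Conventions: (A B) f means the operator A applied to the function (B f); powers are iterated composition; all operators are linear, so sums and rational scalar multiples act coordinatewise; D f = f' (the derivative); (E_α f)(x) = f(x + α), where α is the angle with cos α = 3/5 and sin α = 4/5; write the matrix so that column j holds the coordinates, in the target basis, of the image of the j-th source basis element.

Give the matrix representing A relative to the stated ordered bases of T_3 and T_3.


image of 1: 1
image of cos x: -(7/25)cos x + (1/25)sin x
image of sin x: -(1/25)cos x - (7/25)sin x
image of cos 2x: -(527/625)cos 2x + (1586/625)sin 2x
image of sin 2x: -(1586/625)cos 2x - (527/625)sin 2x
image of cos 3x: (11753/15625)cos 3x + (57171/15625)sin 3x
image of sin 3x: -(57171/15625)cos 3x + (11753/15625)sin 3x
each image's coordinates form column j of the matrix

the matrix is [[1, 0, 0, 0, 0, 0, 0]; [0, -7/25, -1/25, 0, 0, 0, 0]; [0, 1/25, -7/25, 0, 0, 0, 0]; [0, 0, 0, -527/625, -1586/625, 0, 0]; [0, 0, 0, 1586/625, -527/625, 0, 0]; [0, 0, 0, 0, 0, 11753/15625, -57171/15625]; [0, 0, 0, 0, 0, 57171/15625, 11753/15625]] (rows listed top to bottom)


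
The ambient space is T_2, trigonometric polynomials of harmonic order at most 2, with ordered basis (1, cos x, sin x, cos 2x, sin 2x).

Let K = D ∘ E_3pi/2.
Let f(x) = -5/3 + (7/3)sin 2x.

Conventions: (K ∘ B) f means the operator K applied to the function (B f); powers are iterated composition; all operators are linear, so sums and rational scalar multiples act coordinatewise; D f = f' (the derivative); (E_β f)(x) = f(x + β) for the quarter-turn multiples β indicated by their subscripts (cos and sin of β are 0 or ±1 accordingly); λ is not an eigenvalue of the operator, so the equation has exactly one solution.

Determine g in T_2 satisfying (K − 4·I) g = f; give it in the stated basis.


write g with unknown coordinates in the stated basis and equate coefficients in (K − 4·I) g = f
solving from the highest basis element down gives g = 5/12 + (7/30)cos 2x - (7/15)sin 2x
check: K g = (14/15)cos 2x + (7/15)sin 2x
so K g − 4·g = -5/3 + (7/3)sin 2x = f ✓

the image equals g(x) = 5/12 + (7/30)cos 2x - (7/15)sin 2x


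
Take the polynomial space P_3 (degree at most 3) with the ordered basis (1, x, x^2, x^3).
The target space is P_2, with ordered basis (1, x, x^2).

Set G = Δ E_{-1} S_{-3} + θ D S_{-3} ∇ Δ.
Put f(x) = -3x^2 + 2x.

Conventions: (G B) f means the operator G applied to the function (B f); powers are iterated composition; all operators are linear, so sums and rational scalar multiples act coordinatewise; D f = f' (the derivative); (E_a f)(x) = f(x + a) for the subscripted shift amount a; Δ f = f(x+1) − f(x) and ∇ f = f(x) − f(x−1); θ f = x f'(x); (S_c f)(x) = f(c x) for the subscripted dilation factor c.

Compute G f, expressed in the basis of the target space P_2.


the result is g(x) = -54x + 21

S_{-3} f = -27x^2 - 6x
E_{-1} S_{-3} f = -27x^2 + 48x - 21
Δ E_{-1} S_{-3} f = -54x + 21
Δ f = -6x - 1
∇ Δ f = -6
S_{-3} ∇ Δ f = -6
D (S_{-3} ∇ Δ) f = 0
θ D (S_{-3} ∇ Δ) f = 0
(Δ E_{-1} S_{-3} + θ D S_{-3} ∇ Δ) f = -54x + 21


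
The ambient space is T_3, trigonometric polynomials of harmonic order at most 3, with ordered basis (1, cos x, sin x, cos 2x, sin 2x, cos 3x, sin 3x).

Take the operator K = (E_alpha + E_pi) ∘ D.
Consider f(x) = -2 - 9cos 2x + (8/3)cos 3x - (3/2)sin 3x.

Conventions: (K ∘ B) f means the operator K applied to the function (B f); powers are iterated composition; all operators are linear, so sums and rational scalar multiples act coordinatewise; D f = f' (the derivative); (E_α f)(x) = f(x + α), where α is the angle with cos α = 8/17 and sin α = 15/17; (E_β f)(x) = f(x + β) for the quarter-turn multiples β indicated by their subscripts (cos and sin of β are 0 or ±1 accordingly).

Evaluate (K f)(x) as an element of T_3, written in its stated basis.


the result is g(x) = (4320/289)cos 2x + (2304/289)sin 2x + (96129/9826)cos 3x + (152361/9826)sin 3x

D f = 18sin 2x - (9/2)cos 3x - 8sin 3x
E_alpha D f = (4320/289)cos 2x - (2898/289)sin 2x + (25956/4913)cos 3x + (73753/9826)sin 3x
E_pi D f = 18sin 2x + (9/2)cos 3x + 8sin 3x
(E_alpha + E_pi) D f = (4320/289)cos 2x + (2304/289)sin 2x + (96129/9826)cos 3x + (152361/9826)sin 3x


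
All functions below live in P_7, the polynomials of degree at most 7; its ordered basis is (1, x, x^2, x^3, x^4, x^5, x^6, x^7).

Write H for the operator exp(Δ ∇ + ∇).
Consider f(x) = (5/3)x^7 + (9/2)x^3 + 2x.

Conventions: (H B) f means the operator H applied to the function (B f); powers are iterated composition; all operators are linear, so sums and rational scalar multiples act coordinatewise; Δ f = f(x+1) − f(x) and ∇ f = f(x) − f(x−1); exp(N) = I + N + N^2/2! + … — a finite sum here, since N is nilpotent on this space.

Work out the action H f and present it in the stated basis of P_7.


the result is g(x) = (5/3)x^7 + (35/3)x^6 + 70x^5 + (875/3)x^4 + (1759/2)x^3 + (3667/2)x^2 + (7192/3)x + 8917/6

order-1 term: (35/3)x^6 + 35x^5 + (175/3)x^4 + (175/3)x^3 + (97/2)x^2 + (151/6)x + 49/6
order-2 term: 35x^5 + 175x^4 + (1225/3)x^3 + 525x^2 + (2251/6)x + 237/2
order-3 term: (175/3)x^4 + 350x^3 + 875x^2 + 1050x + 3037/6
order-4 term: (175/3)x^3 + 350x^2 + (2275/3)x + 1750/3
order-5 term: 35x^2 + 175x + 700/3
order-6 term: (35/3)x + 35
order-7 term: 5/3
the series for exp(Δ ∇ + ∇) f terminates at order 7
exp(Δ ∇ + ∇) f = (5/3)x^7 + (35/3)x^6 + 70x^5 + (875/3)x^4 + (1759/2)x^3 + (3667/2)x^2 + (7192/3)x + 8917/6


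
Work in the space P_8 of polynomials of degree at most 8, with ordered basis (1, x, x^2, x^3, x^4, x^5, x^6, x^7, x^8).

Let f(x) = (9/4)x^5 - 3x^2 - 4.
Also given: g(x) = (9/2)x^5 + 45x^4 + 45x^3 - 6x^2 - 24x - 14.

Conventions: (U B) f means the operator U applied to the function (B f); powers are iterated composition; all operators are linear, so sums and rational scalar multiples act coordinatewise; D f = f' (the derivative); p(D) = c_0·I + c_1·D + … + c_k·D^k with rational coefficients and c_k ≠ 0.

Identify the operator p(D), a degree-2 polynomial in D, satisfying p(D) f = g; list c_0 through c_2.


p(D) = 2·I + 4·D + D^2, i.e. c_0 = 2, c_1 = 4, c_2 = 1

D^0 f = (9/4)x^5 - 3x^2 - 4
D^1 f = (45/4)x^4 - 6x
D^2 f = 45x^3 - 6
matching coefficients of g against c_0 f + c_1 Df + … from the top degree down determines the c_i
solution: c_0 = 2, c_1 = 4, c_2 = 1
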